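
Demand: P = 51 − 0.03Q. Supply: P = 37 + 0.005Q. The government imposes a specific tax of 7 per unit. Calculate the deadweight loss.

Competitive equilibrium: 51 − 0.03Q = 37 + 0.005Q → Q* = 400, P* = 39.
With the tax, the buyer price exceeds the seller price by 7: (51 − 0.03Q) − (37 + 0.005Q) = 7 → Q' = 200.
ΔQ = 400 − 200 = 200; the wedge equals the tax, 7.
DWL = ½ × 200 × 7 = 700.

700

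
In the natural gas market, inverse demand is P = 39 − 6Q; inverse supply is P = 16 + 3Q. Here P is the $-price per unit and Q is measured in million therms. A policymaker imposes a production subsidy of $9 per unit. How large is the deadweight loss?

Competitive equilibrium: 39 − 6Q = 16 + 3Q → Q* = 2.5556, P* = 23.6667.
The subsidy lowers effective supply by 9: P = 7 + 3Q.
New quantity: 39 − 6Q = 7 + 3Q → Q' = 3.5556.
Overproduction ΔQ = 3.5556 − 2.5556 = 1; wedge = subsidy = 9.
The triangle = ½ × 1 × 9 = $4.50 million.

$4.50 million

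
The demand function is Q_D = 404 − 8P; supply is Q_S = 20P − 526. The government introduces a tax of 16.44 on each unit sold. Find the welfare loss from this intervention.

In inverse form: demand P = 50.5 − 0.125Q, supply P = 26.3 + 0.05Q.
Competitive equilibrium: 50.5 − 0.125Q = 26.3 + 0.05Q → Q* = 138.2857, P* = 33.2143.
With the tax, the buyer price exceeds the seller price by 16.44: (50.5 − 0.125Q) − (26.3 + 0.05Q) = 16.44 → Q' = 44.3429.
ΔQ = 138.2857 − 44.3429 = 93.9428; the wedge equals the tax, 16.44.
DWL = ½ × 93.9428 × 16.44 = 772.21.

772.21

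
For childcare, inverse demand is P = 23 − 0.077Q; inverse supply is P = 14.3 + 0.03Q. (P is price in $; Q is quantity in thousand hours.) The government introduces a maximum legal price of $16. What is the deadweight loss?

$32.49 thousand

Competitive equilibrium: 23 − 0.077Q = 14.3 + 0.03Q → Q* = 81.3084, P* = 16.7393.
At the ceiling P = 16, quantity supplied = (16 − 14.3)/0.03 = 56.6667.
Willingness to pay at Q' = 56.6667: 23 − 0.077·56.6667 = 18.6367.
ΔQ = 81.3084 − 56.6667 = 24.6417; wedge = 18.6367 − 16 = 2.6367.
DWL = ½ × 24.6417 × 2.6367 = $32.49 thousand.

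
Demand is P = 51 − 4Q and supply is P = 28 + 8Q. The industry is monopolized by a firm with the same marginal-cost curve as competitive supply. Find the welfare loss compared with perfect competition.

Competitive equilibrium: 51 − 4Q = 28 + 8Q → Q* = 1.9167, P* = 43.3333.
Marginal revenue: MR = 51 − 8Q. Set MR = MC: 51 − 8Q = 28 + 8Q → Q_m = 1.4375.
Price P_m = 51 − 4·1.4375 = 45.25; MC(Q_m) = 28 + 8·1.4375 = 39.5.
Competitive Q* = 1.9167, so ΔQ = 0.4792; wedge = 45.25 − 39.5 = 5.75.
Welfare loss = ½ × 0.4792 × 5.75 = 1.38.

1.38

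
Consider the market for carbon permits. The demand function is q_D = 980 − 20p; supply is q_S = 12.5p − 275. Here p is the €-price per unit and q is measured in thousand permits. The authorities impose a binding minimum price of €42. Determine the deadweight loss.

€297.85 thousand

In inverse form: demand p = 49 − 0.05q, supply p = 22 + 0.08q.
Competitive equilibrium: 49 − 0.05q = 22 + 0.08q → q* = 207.6923, p* = 38.6154.
At the floor p = 42, quantity demanded = (49 − 42)/0.05 = 140.
Sellers' marginal cost at q' = 140: 22 + 0.08·140 = 33.2.
Δq = 207.6923 − 140 = 67.6923; wedge = 42 − 33.2 = 8.8.
DWL = ½ × 67.6923 × 8.8 = €297.85 thousand.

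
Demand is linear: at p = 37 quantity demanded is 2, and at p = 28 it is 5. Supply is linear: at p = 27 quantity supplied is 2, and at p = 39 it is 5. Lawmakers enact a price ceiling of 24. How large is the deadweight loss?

16.61

Demand slope = (28 − 37)/(5 − 2) = −3, so p = 43 − 3q.
Supply slope = (39 − 27)/(5 − 2) = 4, so p = 19 + 4q.
Competitive equilibrium: 43 − 3q = 19 + 4q → q* = 3.4286, p* = 32.7143.
At the ceiling p = 24, quantity supplied = (24 − 19)/4 = 1.25.
Willingness to pay at q' = 1.25: 43 − 3·1.25 = 39.25.
Δq = 3.4286 − 1.25 = 2.1786; wedge = 39.25 − 24 = 15.25.
Welfare loss = ½ × 2.1786 × 15.25 = 16.61.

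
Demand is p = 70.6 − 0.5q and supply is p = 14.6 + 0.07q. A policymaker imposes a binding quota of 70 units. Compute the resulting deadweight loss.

227.38

Competitive equilibrium: 70.6 − 0.5q = 14.6 + 0.07q → q* = 98.2456, p* = 21.4772.
At q = 70: demand price = 70.6 − 0.5·70 = 35.6; supply price = 14.6 + 0.07·70 = 19.5.
Δq = 98.2456 − 70 = 28.2456; wedge = 35.6 − 19.5 = 16.1.
Welfare loss = ½ × 28.2456 × 16.1 = 227.38.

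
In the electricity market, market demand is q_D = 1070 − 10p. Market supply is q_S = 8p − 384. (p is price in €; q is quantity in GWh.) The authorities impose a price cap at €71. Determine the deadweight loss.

€688.36

In inverse form: demand p = 107 − 0.1q, supply p = 48 + 0.125q.
Competitive equilibrium: 107 − 0.1q = 48 + 0.125q → q* = 262.2222, p* = 80.7778.
At the ceiling p = 71, quantity supplied = (71 − 48)/0.125 = 184.
Willingness to pay at q' = 184: 107 − 0.1·184 = 88.6.
Δq = 262.2222 − 184 = 78.2222; wedge = 88.6 − 71 = 17.6.
Deadweight loss = ½ × 78.2222 × 17.6 = €688.36.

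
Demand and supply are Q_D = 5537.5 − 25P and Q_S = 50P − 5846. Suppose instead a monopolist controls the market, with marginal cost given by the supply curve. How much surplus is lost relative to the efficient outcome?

14582.64

In inverse form: demand P = 221.5 − 0.04Q, supply P = 116.92 + 0.02Q.
Competitive equilibrium: 221.5 − 0.04Q = 116.92 + 0.02Q → Q* = 1743, P* = 151.78.
Marginal revenue: MR = 221.5 − 0.08Q. Set MR = MC: 221.5 − 0.08Q = 116.92 + 0.02Q → Q_m = 1045.8.
Price P_m = 221.5 − 0.04·1045.8 = 179.668; MC(Q_m) = 116.92 + 0.02·1045.8 = 137.836.
Competitive Q* = 1743, so ΔQ = 697.2; wedge = 179.668 − 137.836 = 41.832.
DWL = ½ × 697.2 × 41.832 = 14582.64.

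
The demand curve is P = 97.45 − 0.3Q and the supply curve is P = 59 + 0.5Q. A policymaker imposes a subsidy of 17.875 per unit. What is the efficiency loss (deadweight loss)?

Competitive equilibrium: 97.45 − 0.3Q = 59 + 0.5Q → Q* = 48.0625, P* = 83.0313.
The subsidy lowers effective supply by 17.875: P = 41.125 + 0.5Q.
New quantity: 97.45 − 0.3Q = 41.125 + 0.5Q → Q' = 70.4063.
Overproduction ΔQ = 70.4063 − 48.0625 = 22.3438; wedge = subsidy = 17.875.
DWL = ½ × 22.3438 × 17.875 = 199.70.

199.70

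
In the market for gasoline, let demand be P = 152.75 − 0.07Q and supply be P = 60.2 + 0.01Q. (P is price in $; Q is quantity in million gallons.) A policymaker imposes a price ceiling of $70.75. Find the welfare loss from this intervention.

$415.14 million

Competitive equilibrium: 152.75 − 0.07Q = 60.2 + 0.01Q → Q* = 1156.875, P* = 71.7688.
At the ceiling P = 70.75, quantity supplied = (70.75 − 60.2)/0.01 = 1055.
Willingness to pay at Q' = 1055: 152.75 − 0.07·1055 = 78.9.
ΔQ = 1156.875 − 1055 = 101.875; wedge = 78.9 − 70.75 = 8.15.
Deadweight loss = ½ × 101.875 × 8.15 = $415.14 million.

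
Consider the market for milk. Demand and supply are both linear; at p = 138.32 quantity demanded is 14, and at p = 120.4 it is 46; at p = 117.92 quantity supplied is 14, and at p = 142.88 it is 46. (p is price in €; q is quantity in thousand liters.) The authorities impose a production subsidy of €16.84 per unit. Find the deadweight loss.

€105.82 thousand

Demand slope = (120.4 − 138.32)/(46 − 14) = −0.56, so p = 146.16 − 0.56q.
Supply slope = (142.88 − 117.92)/(46 − 14) = 0.78, so p = 107 + 0.78q.
Competitive equilibrium: 146.16 − 0.56q = 107 + 0.78q → q* = 29.22388, p* = 129.79463.
The subsidy lowers effective supply by 16.84: p = 90.16 + 0.78q.
New quantity: 146.16 − 0.56q = 90.16 + 0.78q → q' = 41.79104.
Overproduction Δq = 41.79104 − 29.22388 = 12.56716; wedge = subsidy = 16.84.
DWL = ½ × 12.56716 × 16.84 = €105.82 thousand.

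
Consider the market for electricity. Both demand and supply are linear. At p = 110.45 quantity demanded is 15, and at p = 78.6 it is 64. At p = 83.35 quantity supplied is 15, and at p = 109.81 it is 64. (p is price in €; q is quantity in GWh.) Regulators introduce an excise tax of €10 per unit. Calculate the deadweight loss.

€42.02

Demand slope = (78.6 − 110.45)/(64 − 15) = −0.65, so p = 120.2 − 0.65q.
Supply slope = (109.81 − 83.35)/(64 − 15) = 0.54, so p = 75.25 + 0.54q.
Competitive equilibrium: 120.2 − 0.65q = 75.25 + 0.54q → q* = 37.7731, p* = 95.6475.
With the tax, the buyer price exceeds the seller price by 10: (120.2 − 0.65q) − (75.25 + 0.54q) = 10 → q' = 29.3697.
Δq = 37.7731 − 29.3697 = 8.4034; the wedge equals the tax, 10.
Deadweight loss = ½ × 8.4034 × 10 = €42.02.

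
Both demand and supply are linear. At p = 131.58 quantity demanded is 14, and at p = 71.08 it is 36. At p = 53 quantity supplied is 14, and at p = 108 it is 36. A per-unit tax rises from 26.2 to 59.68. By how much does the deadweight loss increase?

273.83

Demand slope = (71.08 − 131.58)/(36 − 14) = −2.75, so p = 170.08 − 2.75q.
Supply slope = (108 − 53)/(36 − 14) = 2.5, so p = 18 + 2.5q.
Competitive equilibrium: 170.08 − 2.75q = 18 + 2.5q → q* = 28.9676, p* = 90.419.
For a per-unit tax t: Δq = t/5.25, so DWL = ½·t·(t/5.25) = t²/10.5.
At t = 26.2: DWL = 65.3752. At t = 59.68: DWL = 339.2098.
Increase = 339.2098 − 65.3752 = 273.83.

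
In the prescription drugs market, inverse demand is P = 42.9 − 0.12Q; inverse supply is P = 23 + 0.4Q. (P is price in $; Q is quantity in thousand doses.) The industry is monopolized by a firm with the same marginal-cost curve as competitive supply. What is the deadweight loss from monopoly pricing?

Competitive equilibrium: 42.9 − 0.12Q = 23 + 0.4Q → Q* = 38.2692, P* = 38.3077.
Marginal revenue: MR = 42.9 − 0.24Q. Set MR = MC: 42.9 − 0.24Q = 23 + 0.4Q → Q_m = 31.0938.
Price P_m = 42.9 − 0.12·31.0938 = 39.1687; MC(Q_m) = 23 + 0.4·31.0938 = 35.4375.
Competitive Q* = 38.2692, so ΔQ = 7.1754; wedge = 39.1687 − 35.4375 = 3.7312.
Welfare loss = ½ × 7.1754 × 3.7312 = $13.39 thousand.

$13.39 thousand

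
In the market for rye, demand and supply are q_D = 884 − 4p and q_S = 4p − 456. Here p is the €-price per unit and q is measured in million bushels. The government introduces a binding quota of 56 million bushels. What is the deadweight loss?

€6241 million

In inverse form: demand p = 221 − 0.25q, supply p = 114 + 0.25q.
Competitive equilibrium: 221 − 0.25q = 114 + 0.25q → q* = 214, p* = 167.5.
At q = 56: demand price = 221 − 0.25·56 = 207; supply price = 114 + 0.25·56 = 128.
Δq = 214 − 56 = 158; wedge = 207 − 128 = 79.
DWL = ½ × 158 × 79 = €6241 million.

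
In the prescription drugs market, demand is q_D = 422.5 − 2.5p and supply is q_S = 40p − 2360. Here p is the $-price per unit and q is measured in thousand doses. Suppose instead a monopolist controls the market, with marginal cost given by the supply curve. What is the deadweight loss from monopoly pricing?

$3346.41 thousand

In inverse form: demand p = 169 − 0.4q, supply p = 59 + 0.025q.
Competitive equilibrium: 169 − 0.4q = 59 + 0.025q → q* = 258.8235, p* = 65.4706.
Marginal revenue: MR = 169 − 0.8q. Set MR = MC: 169 − 0.8q = 59 + 0.025q → q_m = 133.3333.
Price p_m = 169 − 0.4·133.3333 = 115.6667; MC(q_m) = 59 + 0.025·133.3333 = 62.3333.
Competitive q* = 258.8235, so Δq = 125.4902; wedge = 115.6667 − 62.3333 = 53.3334.
The triangle = ½ × 125.4902 × 53.3334 = $3346.41 thousand.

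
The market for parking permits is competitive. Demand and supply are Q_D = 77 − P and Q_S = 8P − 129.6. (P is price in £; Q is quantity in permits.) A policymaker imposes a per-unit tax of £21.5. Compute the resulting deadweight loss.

£205.44

In inverse form: demand P = 77 − Q, supply P = 16.2 + 0.125Q.
Competitive equilibrium: 77 − Q = 16.2 + 0.125Q → Q* = 54.0444, P* = 22.9556.
With the tax, the buyer price exceeds the seller price by 21.5: (77 − Q) − (16.2 + 0.125Q) = 21.5 → Q' = 34.9333.
ΔQ = 54.0444 − 34.9333 = 19.1111; the wedge equals the tax, 21.5.
Welfare loss = ½ × 19.1111 × 21.5 = £205.44.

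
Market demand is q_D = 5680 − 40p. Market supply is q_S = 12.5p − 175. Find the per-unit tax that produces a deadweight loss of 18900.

63

In inverse form: demand p = 142 − 0.025q, supply p = 14 + 0.08q.
Competitive equilibrium: 142 − 0.025q = 14 + 0.08q → q* = 1219.0476, p* = 111.5238.
A tax t gives Δq = t/0.105 and wedge t, so DWL = t²/0.21.
t²/0.21 = 18900 → t² = 3969 → t = 63.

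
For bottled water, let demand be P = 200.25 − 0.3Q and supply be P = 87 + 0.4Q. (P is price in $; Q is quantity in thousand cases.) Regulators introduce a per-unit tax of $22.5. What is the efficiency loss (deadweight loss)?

$361.61 thousand

Competitive equilibrium: 200.25 − 0.3Q = 87 + 0.4Q → Q* = 161.7857, P* = 151.7143.
With the tax, the buyer price exceeds the seller price by 22.5: (200.25 − 0.3Q) − (87 + 0.4Q) = 22.5 → Q' = 129.6429.
ΔQ = 161.7857 − 129.6429 = 32.1428; the wedge equals the tax, 22.5.
Deadweight loss = ½ × 32.1428 × 22.5 = $361.61 thousand.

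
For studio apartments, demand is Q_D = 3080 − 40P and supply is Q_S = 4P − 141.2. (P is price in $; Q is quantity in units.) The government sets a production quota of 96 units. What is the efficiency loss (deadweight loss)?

In inverse form: demand P = 77 − 0.025Q, supply P = 35.3 + 0.25Q.
Competitive equilibrium: 77 − 0.025Q = 35.3 + 0.25Q → Q* = 151.6364, P* = 73.2091.
At Q = 96: demand price = 77 − 0.025·96 = 74.6; supply price = 35.3 + 0.25·96 = 59.3.
ΔQ = 151.6364 − 96 = 55.6364; wedge = 74.6 − 59.3 = 15.3.
DWL = ½ × 55.6364 × 15.3 = $425.62.

$425.62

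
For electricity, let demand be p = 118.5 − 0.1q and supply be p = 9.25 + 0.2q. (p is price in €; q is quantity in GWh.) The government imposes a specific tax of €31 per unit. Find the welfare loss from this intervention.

Competitive equilibrium: 118.5 − 0.1q = 9.25 + 0.2q → q* = 364.1667, p* = 82.0833.
With the tax, the buyer price exceeds the seller price by 31: (118.5 − 0.1q) − (9.25 + 0.2q) = 31 → q' = 260.8333.
Δq = 364.1667 − 260.8333 = 103.3334; the wedge equals the tax, 31.
Welfare loss = ½ × 103.3334 × 31 = €1601.67.

€1601.67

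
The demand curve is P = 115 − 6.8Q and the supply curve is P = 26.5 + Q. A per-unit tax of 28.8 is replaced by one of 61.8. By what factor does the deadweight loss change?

Competitive equilibrium: 115 − 6.8Q = 26.5 + Q → Q* = 11.3462, P* = 37.8462.
For a per-unit tax t: ΔQ = t/7.8, so DWL = ½·t·(t/7.8) = t²/15.6.
At t = 28.8: DWL = 53.169. At t = 61.8: DWL = 244.823.
Ratio = (61.8/28.8)² = 4.605.

4.605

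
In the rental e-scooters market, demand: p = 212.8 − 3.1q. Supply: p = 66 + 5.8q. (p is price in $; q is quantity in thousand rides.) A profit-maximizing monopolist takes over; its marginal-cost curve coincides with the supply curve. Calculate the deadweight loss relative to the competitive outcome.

$80.80 thousand

Competitive equilibrium: 212.8 − 3.1q = 66 + 5.8q → q* = 16.4944, p* = 161.6674.
Marginal revenue: MR = 212.8 − 6.2q. Set MR = MC: 212.8 − 6.2q = 66 + 5.8q → q_m = 12.2333.
Price p_m = 212.8 − 3.1·12.2333 = 174.8768; MC(q_m) = 66 + 5.8·12.2333 = 136.9531.
Competitive q* = 16.4944, so Δq = 4.2611; wedge = 174.8768 − 136.9531 = 37.9237.
Deadweight loss = ½ × 4.2611 × 37.9237 = $80.80 thousand.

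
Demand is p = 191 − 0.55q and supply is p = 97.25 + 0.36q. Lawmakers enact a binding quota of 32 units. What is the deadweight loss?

2295.08

Competitive equilibrium: 191 − 0.55q = 97.25 + 0.36q → q* = 103.022, p* = 134.3379.
At q = 32: demand price = 191 − 0.55·32 = 173.4; supply price = 97.25 + 0.36·32 = 108.77.
Δq = 103.022 − 32 = 71.022; wedge = 173.4 − 108.77 = 64.63.
The triangle = ½ × 71.022 × 64.63 = 2295.08.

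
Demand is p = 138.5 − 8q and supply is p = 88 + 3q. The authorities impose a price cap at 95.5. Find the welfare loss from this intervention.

Competitive equilibrium: 138.5 − 8q = 88 + 3q → q* = 4.5909, p* = 101.7727.
At the ceiling p = 95.5, quantity supplied = (95.5 − 88)/3 = 2.5.
Willingness to pay at q' = 2.5: 138.5 − 8·2.5 = 118.5.
Δq = 4.5909 − 2.5 = 2.0909; wedge = 118.5 − 95.5 = 23.
The triangle = ½ × 2.0909 × 23 = 24.05.

24.05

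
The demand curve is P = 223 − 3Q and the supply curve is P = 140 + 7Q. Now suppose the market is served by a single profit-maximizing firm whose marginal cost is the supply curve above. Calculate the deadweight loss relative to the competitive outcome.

18.34

Competitive equilibrium: 223 − 3Q = 140 + 7Q → Q* = 8.3, P* = 198.1.
Marginal revenue: MR = 223 − 6Q. Set MR = MC: 223 − 6Q = 140 + 7Q → Q_m = 6.3846.
Price P_m = 223 − 3·6.3846 = 203.8462; MC(Q_m) = 140 + 7·6.3846 = 184.6922.
Competitive Q* = 8.3, so ΔQ = 1.9154; wedge = 203.8462 − 184.6922 = 19.154.
DWL = ½ × 1.9154 × 19.154 = 18.34.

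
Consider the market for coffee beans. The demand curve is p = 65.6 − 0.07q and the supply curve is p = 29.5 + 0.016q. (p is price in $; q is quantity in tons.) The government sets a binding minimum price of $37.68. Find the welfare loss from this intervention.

Competitive equilibrium: 65.6 − 0.07q = 29.5 + 0.016q → q* = 419.7674, p* = 36.2163.
At the floor p = 37.68, quantity demanded = (65.6 − 37.68)/0.07 = 398.8571.
Sellers' marginal cost at q' = 398.8571: 29.5 + 0.016·398.8571 = 35.8817.
Δq = 419.7674 − 398.8571 = 20.9103; wedge = 37.68 − 35.8817 = 1.7983.
Welfare loss = ½ × 20.9103 × 1.7983 = $18.80.

$18.80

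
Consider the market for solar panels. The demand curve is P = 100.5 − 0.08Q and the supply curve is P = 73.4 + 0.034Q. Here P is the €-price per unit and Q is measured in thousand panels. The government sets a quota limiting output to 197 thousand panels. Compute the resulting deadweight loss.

Competitive equilibrium: 100.5 − 0.08Q = 73.4 + 0.034Q → Q* = 237.7193, P* = 81.4825.
At Q = 197: demand price = 100.5 − 0.08·197 = 84.74; supply price = 73.4 + 0.034·197 = 80.098.
ΔQ = 237.7193 − 197 = 40.7193; wedge = 84.74 − 80.098 = 4.642.
Welfare loss = ½ × 40.7193 × 4.642 = €94.51 thousand.

€94.51 thousand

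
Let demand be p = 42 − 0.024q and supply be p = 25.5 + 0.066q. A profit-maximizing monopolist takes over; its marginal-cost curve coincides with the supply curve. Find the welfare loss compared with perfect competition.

67.04

Competitive equilibrium: 42 − 0.024q = 25.5 + 0.066q → q* = 183.3333, p* = 37.6.
Marginal revenue: MR = 42 − 0.048q. Set MR = MC: 42 − 0.048q = 25.5 + 0.066q → q_m = 144.7368.
Price p_m = 42 − 0.024·144.7368 = 38.5263; MC(q_m) = 25.5 + 0.066·144.7368 = 35.0526.
Competitive q* = 183.3333, so Δq = 38.5965; wedge = 38.5263 − 35.0526 = 3.4737.
DWL = ½ × 38.5965 × 3.4737 = 67.04.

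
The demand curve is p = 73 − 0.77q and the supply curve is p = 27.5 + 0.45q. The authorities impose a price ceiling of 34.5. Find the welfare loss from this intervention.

Competitive equilibrium: 73 − 0.77q = 27.5 + 0.45q → q* = 37.2951, p* = 44.2828.
At the ceiling p = 34.5, quantity supplied = (34.5 − 27.5)/0.45 = 15.5556.
Willingness to pay at q' = 15.5556: 73 − 0.77·15.5556 = 61.0222.
Δq = 37.2951 − 15.5556 = 21.7395; wedge = 61.0222 − 34.5 = 26.5222.
Deadweight loss = ½ × 21.7395 × 26.5222 = 288.29.

288.29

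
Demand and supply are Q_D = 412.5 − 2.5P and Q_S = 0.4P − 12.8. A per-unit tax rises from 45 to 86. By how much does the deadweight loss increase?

In inverse form: demand P = 165 − 0.4Q, supply P = 32 + 2.5Q.
Competitive equilibrium: 165 − 0.4Q = 32 + 2.5Q → Q* = 45.8621, P* = 146.6552.
For a per-unit tax t: ΔQ = t/2.9, so DWL = ½·t·(t/2.9) = t²/5.8.
At t = 45: DWL = 349.138. At t = 86: DWL = 1275.172.
Increase = 1275.172 − 349.138 = 926.03.

926.03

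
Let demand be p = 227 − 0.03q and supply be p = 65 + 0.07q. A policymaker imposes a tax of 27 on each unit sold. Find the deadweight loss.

Competitive equilibrium: 227 − 0.03q = 65 + 0.07q → q* = 1620, p* = 178.4.
With the tax, the buyer price exceeds the seller price by 27: (227 − 0.03q) − (65 + 0.07q) = 27 → q' = 1350.
Δq = 1620 − 1350 = 270; the wedge equals the tax, 27.
DWL = ½ × 270 × 27 = 3645.

3645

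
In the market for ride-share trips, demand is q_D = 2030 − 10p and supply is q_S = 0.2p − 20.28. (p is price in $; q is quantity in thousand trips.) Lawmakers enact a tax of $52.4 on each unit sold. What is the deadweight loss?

$269.19 thousand

In inverse form: demand p = 203 − 0.1q, supply p = 101.4 + 5q.
Competitive equilibrium: 203 − 0.1q = 101.4 + 5q → q* = 19.9216, p* = 201.0078.
With the tax, the buyer price exceeds the seller price by 52.4: (203 − 0.1q) − (101.4 + 5q) = 52.4 → q' = 9.6471.
Δq = 19.9216 − 9.6471 = 10.2745; the wedge equals the tax, 52.4.
Welfare loss = ½ × 10.2745 × 52.4 = $269.19 thousand.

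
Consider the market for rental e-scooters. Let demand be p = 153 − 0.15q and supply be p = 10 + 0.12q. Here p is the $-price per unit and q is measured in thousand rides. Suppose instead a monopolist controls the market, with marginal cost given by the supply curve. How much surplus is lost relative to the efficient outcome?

$4830.17 thousand

Competitive equilibrium: 153 − 0.15q = 10 + 0.12q → q* = 529.6296, p* = 73.5556.
Marginal revenue: MR = 153 − 0.3q. Set MR = MC: 153 − 0.3q = 10 + 0.12q → q_m = 340.4762.
Price p_m = 153 − 0.15·340.4762 = 101.9286; MC(q_m) = 10 + 0.12·340.4762 = 50.8571.
Competitive q* = 529.6296, so Δq = 189.1534; wedge = 101.9286 − 50.8571 = 51.0715.
The triangle = ½ × 189.1534 × 51.0715 = $4830.17 thousand.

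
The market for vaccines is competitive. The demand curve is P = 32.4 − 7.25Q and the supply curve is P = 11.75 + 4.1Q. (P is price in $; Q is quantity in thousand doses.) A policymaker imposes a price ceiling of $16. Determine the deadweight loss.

$3.48 thousand

Competitive equilibrium: 32.4 − 7.25Q = 11.75 + 4.1Q → Q* = 1.8194, P* = 19.2095.
At the ceiling P = 16, quantity supplied = (16 − 11.75)/4.1 = 1.0366.
Willingness to pay at Q' = 1.0366: 32.4 − 7.25·1.0366 = 24.8847.
ΔQ = 1.8194 − 1.0366 = 0.7828; wedge = 24.8847 − 16 = 8.8847.
Welfare loss = ½ × 0.7828 × 8.8847 = $3.48 thousand.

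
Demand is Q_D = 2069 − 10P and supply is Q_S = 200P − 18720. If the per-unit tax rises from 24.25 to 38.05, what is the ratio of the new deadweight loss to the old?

2.462

In inverse form: demand P = 206.9 − 0.1Q, supply P = 93.6 + 0.005Q.
Competitive equilibrium: 206.9 − 0.1Q = 93.6 + 0.005Q → Q* = 1079.0476, P* = 98.9952.
For a per-unit tax t: ΔQ = t/0.105, so DWL = ½·t·(t/0.105) = t²/0.21.
At t = 24.25: DWL = 2800.298. At t = 38.05: DWL = 6894.298.
Ratio = (38.05/24.25)² = 2.462.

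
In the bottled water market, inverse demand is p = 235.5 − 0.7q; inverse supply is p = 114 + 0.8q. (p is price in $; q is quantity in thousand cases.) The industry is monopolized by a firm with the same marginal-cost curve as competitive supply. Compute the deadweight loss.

$498.18 thousand

Competitive equilibrium: 235.5 − 0.7q = 114 + 0.8q → q* = 81, p* = 178.8.
Marginal revenue: MR = 235.5 − 1.4q. Set MR = MC: 235.5 − 1.4q = 114 + 0.8q → q_m = 55.22727.
Price p_m = 235.5 − 0.7·55.22727 = 196.84091; MC(q_m) = 114 + 0.8·55.22727 = 158.18182.
Competitive q* = 81, so Δq = 25.77273; wedge = 196.84091 − 158.18182 = 38.65909.
Welfare loss = ½ × 25.77273 × 38.65909 = $498.18 thousand.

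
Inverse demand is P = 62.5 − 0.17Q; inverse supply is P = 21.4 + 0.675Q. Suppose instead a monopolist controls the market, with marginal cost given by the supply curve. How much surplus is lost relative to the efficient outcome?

28.04

Competitive equilibrium: 62.5 − 0.17Q = 21.4 + 0.675Q → Q* = 48.6391, P* = 54.2314.
Marginal revenue: MR = 62.5 − 0.34Q. Set MR = MC: 62.5 − 0.34Q = 21.4 + 0.675Q → Q_m = 40.4926.
Price P_m = 62.5 − 0.17·40.4926 = 55.6163; MC(Q_m) = 21.4 + 0.675·40.4926 = 48.7325.
Competitive Q* = 48.6391, so ΔQ = 8.1465; wedge = 55.6163 − 48.7325 = 6.8838.
DWL = ½ × 8.1465 × 6.8838 = 28.04.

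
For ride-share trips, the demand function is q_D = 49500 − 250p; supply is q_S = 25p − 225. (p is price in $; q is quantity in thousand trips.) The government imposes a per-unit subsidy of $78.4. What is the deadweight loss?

$69847.27 thousand

In inverse form: demand p = 198 − 0.004q, supply p = 9 + 0.04q.
Competitive equilibrium: 198 − 0.004q = 9 + 0.04q → q* = 4295.4545, p* = 180.8182.
The subsidy lowers effective supply by 78.4: p = 0.04q − 69.4.
New quantity: 198 − 0.004q = 0.04q − 69.4 → q' = 6077.2727.
Overproduction Δq = 6077.2727 − 4295.4545 = 1781.8182; wedge = subsidy = 78.4.
Welfare loss = ½ × 1781.8182 × 78.4 = $69847.27 thousand.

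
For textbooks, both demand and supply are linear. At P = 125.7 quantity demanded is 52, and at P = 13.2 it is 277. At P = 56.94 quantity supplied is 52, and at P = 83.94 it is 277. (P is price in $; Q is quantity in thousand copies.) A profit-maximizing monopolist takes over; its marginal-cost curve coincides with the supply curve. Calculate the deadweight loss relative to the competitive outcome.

Demand slope = (13.2 − 125.7)/(277 − 52) = −0.5, so P = 151.7 − 0.5Q.
Supply slope = (83.94 − 56.94)/(277 − 52) = 0.12, so P = 50.7 + 0.12Q.
Competitive equilibrium: 151.7 − 0.5Q = 50.7 + 0.12Q → Q* = 162.9032, P* = 70.2484.
Marginal revenue: MR = 151.7 − Q. Set MR = MC: 151.7 − Q = 50.7 + 0.12Q → Q_m = 90.1786.
Price P_m = 151.7 − 0.5·90.1786 = 106.6107; MC(Q_m) = 50.7 + 0.12·90.1786 = 61.5214.
Competitive Q* = 162.9032, so ΔQ = 72.7246; wedge = 106.6107 − 61.5214 = 45.0893.
The triangle = ½ × 72.7246 × 45.0893 = $1639.55 thousand.

$1639.55 thousand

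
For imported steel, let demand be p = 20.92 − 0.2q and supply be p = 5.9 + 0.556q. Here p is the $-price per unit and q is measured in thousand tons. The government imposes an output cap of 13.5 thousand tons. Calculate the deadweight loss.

$15.33 thousand

Competitive equilibrium: 20.92 − 0.2q = 5.9 + 0.556q → q* = 19.8677, p* = 16.9465.
At q = 13.5: demand price = 20.92 − 0.2·13.5 = 18.22; supply price = 5.9 + 0.556·13.5 = 13.406.
Δq = 19.8677 − 13.5 = 6.3677; wedge = 18.22 − 13.406 = 4.814.
Welfare loss = ½ × 6.3677 × 4.814 = $15.33 thousand.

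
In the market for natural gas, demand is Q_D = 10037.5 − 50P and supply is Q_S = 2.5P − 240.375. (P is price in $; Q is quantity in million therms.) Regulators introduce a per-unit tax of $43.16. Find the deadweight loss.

In inverse form: demand P = 200.75 − 0.02Q, supply P = 96.15 + 0.4Q.
Competitive equilibrium: 200.75 − 0.02Q = 96.15 + 0.4Q → Q* = 249.0476, P* = 195.769.
With the tax, the buyer price exceeds the seller price by 43.16: (200.75 − 0.02Q) − (96.15 + 0.4Q) = 43.16 → Q' = 146.2857.
ΔQ = 249.0476 − 146.2857 = 102.7619; the wedge equals the tax, 43.16.
Welfare loss = ½ × 102.7619 × 43.16 = $2217.60 million.

$2217.60 million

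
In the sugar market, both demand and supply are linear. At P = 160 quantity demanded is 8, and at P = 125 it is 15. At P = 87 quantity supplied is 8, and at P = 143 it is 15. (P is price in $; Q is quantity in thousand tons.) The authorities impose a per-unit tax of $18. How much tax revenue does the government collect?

$220.15 thousand

Demand slope = (125 − 160)/(15 − 8) = −5, so P = 200 − 5Q.
Supply slope = (143 − 87)/(15 − 8) = 8, so P = 23 + 8Q.
Competitive equilibrium: 200 − 5Q = 23 + 8Q → Q* = 13.6154, P* = 131.9231.
With the tax, the buyer price exceeds the seller price by 18: (200 − 5Q) − (23 + 8Q) = 18 → Q' = 12.2308.
Tax revenue = 18 × 12.2308 = $220.15 thousand.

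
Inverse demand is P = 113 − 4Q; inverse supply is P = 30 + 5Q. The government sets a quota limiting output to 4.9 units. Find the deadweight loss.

84.07

Competitive equilibrium: 113 − 4Q = 30 + 5Q → Q* = 9.2222, P* = 76.1111.
At Q = 4.9: demand price = 113 − 4·4.9 = 93.4; supply price = 30 + 5·4.9 = 54.5.
ΔQ = 9.2222 − 4.9 = 4.3222; wedge = 93.4 − 54.5 = 38.9.
DWL = ½ × 4.3222 × 38.9 = 84.07.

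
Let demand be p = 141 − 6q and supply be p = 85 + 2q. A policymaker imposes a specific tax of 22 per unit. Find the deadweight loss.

30.25

Competitive equilibrium: 141 − 6q = 85 + 2q → q* = 7, p* = 99.
With the tax, the buyer price exceeds the seller price by 22: (141 − 6q) − (85 + 2q) = 22 → q' = 4.25.
Δq = 7 − 4.25 = 2.75; the wedge equals the tax, 22.
DWL = ½ × 2.75 × 22 = 30.25.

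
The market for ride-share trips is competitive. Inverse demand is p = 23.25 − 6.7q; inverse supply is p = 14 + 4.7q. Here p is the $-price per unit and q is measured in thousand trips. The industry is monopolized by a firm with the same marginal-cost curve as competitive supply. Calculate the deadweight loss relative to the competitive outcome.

Competitive equilibrium: 23.25 − 6.7q = 14 + 4.7q → q* = 0.8114, p* = 17.8136.
Marginal revenue: MR = 23.25 − 13.4q. Set MR = MC: 23.25 − 13.4q = 14 + 4.7q → q_m = 0.511.
Price p_m = 23.25 − 6.7·0.511 = 19.8263; MC(q_m) = 14 + 4.7·0.511 = 16.4017.
Competitive q* = 0.8114, so Δq = 0.3004; wedge = 19.8263 − 16.4017 = 3.4246.
DWL = ½ × 0.3004 × 3.4246 = $0.51 thousand.

$0.51 thousand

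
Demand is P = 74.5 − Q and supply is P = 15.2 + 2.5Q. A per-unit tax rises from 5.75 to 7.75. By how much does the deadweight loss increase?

3.86

Competitive equilibrium: 74.5 − Q = 15.2 + 2.5Q → Q* = 16.9429, P* = 57.5571.
For a per-unit tax t: ΔQ = t/3.5, so DWL = ½·t·(t/3.5) = t²/7.
At t = 5.75: DWL = 4.723. At t = 7.75: DWL = 8.58.
Increase = 8.58 − 4.723 = 3.86.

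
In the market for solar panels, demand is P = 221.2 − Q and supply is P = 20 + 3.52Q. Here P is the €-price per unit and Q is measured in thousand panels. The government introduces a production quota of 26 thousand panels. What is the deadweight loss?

€774.60 thousand

Competitive equilibrium: 221.2 − Q = 20 + 3.52Q → Q* = 44.5133, P* = 176.6867.
At Q = 26: demand price = 221.2 − 1·26 = 195.2; supply price = 20 + 3.52·26 = 111.52.
ΔQ = 44.5133 − 26 = 18.5133; wedge = 195.2 − 111.52 = 83.68.
Deadweight loss = ½ × 18.5133 × 83.68 = €774.60 thousand.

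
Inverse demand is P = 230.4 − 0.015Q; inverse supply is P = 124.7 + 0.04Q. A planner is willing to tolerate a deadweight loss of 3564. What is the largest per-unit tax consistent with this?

19.8

Competitive equilibrium: 230.4 − 0.015Q = 124.7 + 0.04Q → Q* = 1921.8182, P* = 201.5727.
A tax t gives ΔQ = t/0.055 and wedge t, so DWL = t²/0.11.
t²/0.11 = 3564 → t² = 392.04 → t = 19.8.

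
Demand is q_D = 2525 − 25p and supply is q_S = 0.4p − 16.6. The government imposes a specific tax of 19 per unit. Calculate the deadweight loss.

71.06

In inverse form: demand p = 101 − 0.04q, supply p = 41.5 + 2.5q.
Competitive equilibrium: 101 − 0.04q = 41.5 + 2.5q → q* = 23.4252, p* = 100.063.
With the tax, the buyer price exceeds the seller price by 19: (101 − 0.04q) − (41.5 + 2.5q) = 19 → q' = 15.9449.
Δq = 23.4252 − 15.9449 = 7.4803; the wedge equals the tax, 19.
The triangle = ½ × 7.4803 × 19 = 71.06.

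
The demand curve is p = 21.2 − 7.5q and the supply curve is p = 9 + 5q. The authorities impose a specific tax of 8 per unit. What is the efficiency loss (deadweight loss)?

Competitive equilibrium: 21.2 − 7.5q = 9 + 5q → q* = 0.976, p* = 13.88.
With the tax, the buyer price exceeds the seller price by 8: (21.2 − 7.5q) − (9 + 5q) = 8 → q' = 0.336.
Δq = 0.976 − 0.336 = 0.64; the wedge equals the tax, 8.
The triangle = ½ × 0.64 × 8 = 2.56.

2.56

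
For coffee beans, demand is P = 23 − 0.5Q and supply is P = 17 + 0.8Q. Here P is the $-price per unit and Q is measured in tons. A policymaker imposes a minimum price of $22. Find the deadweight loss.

Competitive equilibrium: 23 − 0.5Q = 17 + 0.8Q → Q* = 4.6154, P* = 20.6923.
At the floor P = 22, quantity demanded = (23 − 22)/0.5 = 2.
Sellers' marginal cost at Q' = 2: 17 + 0.8·2 = 18.6.
ΔQ = 4.6154 − 2 = 2.6154; wedge = 22 − 18.6 = 3.4.
DWL = ½ × 2.6154 × 3.4 = $4.45.

$4.45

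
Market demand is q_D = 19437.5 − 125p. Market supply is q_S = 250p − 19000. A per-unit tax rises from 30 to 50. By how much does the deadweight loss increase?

66666.67

In inverse form: demand p = 155.5 − 0.008q, supply p = 76 + 0.004q.
Competitive equilibrium: 155.5 − 0.008q = 76 + 0.004q → q* = 6625, p* = 102.5.
For a per-unit tax t: Δq = t/0.012, so DWL = ½·t·(t/0.012) = t²/0.024.
At t = 30: DWL = 37500. At t = 50: DWL = 104166.667.
Increase = 104166.667 − 37500 = 66666.67.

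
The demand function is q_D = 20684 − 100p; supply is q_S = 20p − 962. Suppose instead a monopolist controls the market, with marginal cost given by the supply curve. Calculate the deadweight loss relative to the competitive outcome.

4285.44

In inverse form: demand p = 206.84 − 0.01q, supply p = 48.1 + 0.05q.
Competitive equilibrium: 206.84 − 0.01q = 48.1 + 0.05q → q* = 2645.66667, p* = 180.38333.
Marginal revenue: MR = 206.84 − 0.02q. Set MR = MC: 206.84 − 0.02q = 48.1 + 0.05q → q_m = 2267.71429.
Price p_m = 206.84 − 0.01·2267.71429 = 184.16286; MC(q_m) = 48.1 + 0.05·2267.71429 = 161.48571.
Competitive q* = 2645.66667, so Δq = 377.95238; wedge = 184.16286 − 161.48571 = 22.67715.
Deadweight loss = ½ × 377.95238 × 22.67715 = 4285.44.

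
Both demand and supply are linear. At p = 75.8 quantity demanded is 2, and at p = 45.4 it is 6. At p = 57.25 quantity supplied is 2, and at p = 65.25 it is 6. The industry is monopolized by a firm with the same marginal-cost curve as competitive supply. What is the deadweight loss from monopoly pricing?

Demand slope = (45.4 − 75.8)/(6 − 2) = −7.6, so p = 91 − 7.6q.
Supply slope = (65.25 − 57.25)/(6 − 2) = 2, so p = 53.25 + 2q.
Competitive equilibrium: 91 − 7.6q = 53.25 + 2q → q* = 3.9323, p* = 61.1146.
Marginal revenue: MR = 91 − 15.2q. Set MR = MC: 91 − 15.2q = 53.25 + 2q → q_m = 2.1948.
Price p_m = 91 − 7.6·2.1948 = 74.3195; MC(q_m) = 53.25 + 2·2.1948 = 57.6396.
Competitive q* = 3.9323, so Δq = 1.7375; wedge = 74.3195 − 57.6396 = 16.6799.
Welfare loss = ½ × 1.7375 × 16.6799 = 14.49.

14.49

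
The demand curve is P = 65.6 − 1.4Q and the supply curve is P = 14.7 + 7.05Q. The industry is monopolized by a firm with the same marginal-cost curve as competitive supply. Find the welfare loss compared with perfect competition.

Competitive equilibrium: 65.6 − 1.4Q = 14.7 + 7.05Q → Q* = 6.0237, P* = 57.1669.
Marginal revenue: MR = 65.6 − 2.8Q. Set MR = MC: 65.6 − 2.8Q = 14.7 + 7.05Q → Q_m = 5.1675.
Price P_m = 65.6 − 1.4·5.1675 = 58.3655; MC(Q_m) = 14.7 + 7.05·5.1675 = 51.1309.
Competitive Q* = 6.0237, so ΔQ = 0.8562; wedge = 58.3655 − 51.1309 = 7.2346.
Welfare loss = ½ × 0.8562 × 7.2346 = 3.10.

3.10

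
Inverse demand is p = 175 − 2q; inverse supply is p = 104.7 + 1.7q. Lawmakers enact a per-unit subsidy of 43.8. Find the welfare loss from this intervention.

259.25

Competitive equilibrium: 175 − 2q = 104.7 + 1.7q → q* = 19, p* = 137.
The subsidy lowers effective supply by 43.8: p = 60.9 + 1.7q.
New quantity: 175 − 2q = 60.9 + 1.7q → q' = 30.8378.
Overproduction Δq = 30.8378 − 19 = 11.8378; wedge = subsidy = 43.8.
DWL = ½ × 11.8378 × 43.8 = 259.25.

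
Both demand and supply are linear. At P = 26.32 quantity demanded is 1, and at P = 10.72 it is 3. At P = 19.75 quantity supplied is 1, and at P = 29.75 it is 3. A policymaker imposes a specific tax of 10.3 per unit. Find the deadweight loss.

4.14

Demand slope = (10.72 − 26.32)/(3 − 1) = −7.8, so P = 34.12 − 7.8Q.
Supply slope = (29.75 − 19.75)/(3 − 1) = 5, so P = 14.75 + 5Q.
Competitive equilibrium: 34.12 − 7.8Q = 14.75 + 5Q → Q* = 1.5133, P* = 22.3164.
With the tax, the buyer price exceeds the seller price by 10.3: (34.12 − 7.8Q) − (14.75 + 5Q) = 10.3 → Q' = 0.7086.
ΔQ = 1.5133 − 0.7086 = 0.8047; the wedge equals the tax, 10.3.
DWL = ½ × 0.8047 × 10.3 = 4.14.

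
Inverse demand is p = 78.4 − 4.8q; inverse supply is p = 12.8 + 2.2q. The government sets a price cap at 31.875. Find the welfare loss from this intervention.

Competitive equilibrium: 78.4 − 4.8q = 12.8 + 2.2q → q* = 9.3714, p* = 33.4171.
At the ceiling p = 31.875, quantity supplied = (31.875 − 12.8)/2.2 = 8.6705.
Willingness to pay at q' = 8.6705: 78.4 − 4.8·8.6705 = 36.7816.
Δq = 9.3714 − 8.6705 = 0.7009; wedge = 36.7816 − 31.875 = 4.9066.
Welfare loss = ½ × 0.7009 × 4.9066 = 1.72.

1.72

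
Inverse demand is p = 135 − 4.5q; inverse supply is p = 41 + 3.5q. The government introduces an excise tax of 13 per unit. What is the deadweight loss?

Competitive equilibrium: 135 − 4.5q = 41 + 3.5q → q* = 11.75, p* = 82.125.
With the tax, the buyer price exceeds the seller price by 13: (135 − 4.5q) − (41 + 3.5q) = 13 → q' = 10.125.
Δq = 11.75 − 10.125 = 1.625; the wedge equals the tax, 13.
Deadweight loss = ½ × 1.625 × 13 = 10.56.

10.56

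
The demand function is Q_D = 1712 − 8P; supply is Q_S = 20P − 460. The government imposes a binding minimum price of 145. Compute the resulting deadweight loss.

25461.03

In inverse form: demand P = 214 − 0.125Q, supply P = 23 + 0.05Q.
Competitive equilibrium: 214 − 0.125Q = 23 + 0.05Q → Q* = 1091.4286, P* = 77.5714.
At the floor P = 145, quantity demanded = (214 − 145)/0.125 = 552.
Sellers' marginal cost at Q' = 552: 23 + 0.05·552 = 50.6.
ΔQ = 1091.4286 − 552 = 539.4286; wedge = 145 − 50.6 = 94.4.
Welfare loss = ½ × 539.4286 × 94.4 = 25461.03.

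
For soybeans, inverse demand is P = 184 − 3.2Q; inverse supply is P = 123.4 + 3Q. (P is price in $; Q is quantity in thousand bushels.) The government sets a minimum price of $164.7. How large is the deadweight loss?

$43.43 thousand

Competitive equilibrium: 184 − 3.2Q = 123.4 + 3Q → Q* = 9.7742, P* = 152.7226.
At the floor P = 164.7, quantity demanded = (184 − 164.7)/3.2 = 6.0313.
Sellers' marginal cost at Q' = 6.0313: 123.4 + 3·6.0313 = 141.4939.
ΔQ = 9.7742 − 6.0313 = 3.7429; wedge = 164.7 − 141.4939 = 23.2061.
DWL = ½ × 3.7429 × 23.2061 = $43.43 thousand.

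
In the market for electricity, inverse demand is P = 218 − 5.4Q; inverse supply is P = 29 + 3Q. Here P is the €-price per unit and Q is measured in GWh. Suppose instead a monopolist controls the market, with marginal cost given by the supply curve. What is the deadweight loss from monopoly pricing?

€325.57

Competitive equilibrium: 218 − 5.4Q = 29 + 3Q → Q* = 22.5, P* = 96.5.
Marginal revenue: MR = 218 − 10.8Q. Set MR = MC: 218 − 10.8Q = 29 + 3Q → Q_m = 13.6957.
Price P_m = 218 − 5.4·13.6957 = 144.0432; MC(Q_m) = 29 + 3·13.6957 = 70.0871.
Competitive Q* = 22.5, so ΔQ = 8.8043; wedge = 144.0432 − 70.0871 = 73.9561.
Welfare loss = ½ × 8.8043 × 73.9561 = €325.57.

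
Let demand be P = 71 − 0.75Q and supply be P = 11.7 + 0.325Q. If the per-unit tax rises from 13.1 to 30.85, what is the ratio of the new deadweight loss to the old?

5.546

Competitive equilibrium: 71 − 0.75Q = 11.7 + 0.325Q → Q* = 55.1628, P* = 29.6279.
For a per-unit tax t: ΔQ = t/1.075, so DWL = ½·t·(t/1.075) = t²/2.15.
At t = 13.1: DWL = 79.819. At t = 30.85: DWL = 442.662.
Ratio = (30.85/13.1)² = 5.546.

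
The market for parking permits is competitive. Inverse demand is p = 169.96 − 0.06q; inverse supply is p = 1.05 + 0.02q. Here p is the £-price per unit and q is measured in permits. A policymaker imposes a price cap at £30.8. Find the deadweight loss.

Competitive equilibrium: 169.96 − 0.06q = 1.05 + 0.02q → q* = 2111.375, p* = 43.2775.
At the ceiling p = 30.8, quantity supplied = (30.8 − 1.05)/0.02 = 1487.5.
Willingness to pay at q' = 1487.5: 169.96 − 0.06·1487.5 = 80.71.
Δq = 2111.375 − 1487.5 = 623.875; wedge = 80.71 − 30.8 = 49.91.
DWL = ½ × 623.875 × 49.91 = £15568.80.

£15568.80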